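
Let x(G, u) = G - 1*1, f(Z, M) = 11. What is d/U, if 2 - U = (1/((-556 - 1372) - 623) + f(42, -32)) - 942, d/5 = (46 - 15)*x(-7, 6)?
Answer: -790810/595021 ≈ -1.3290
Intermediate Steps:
x(G, u) = -1 + G (x(G, u) = G - 1 = -1 + G)
d = -1240 (d = 5*((46 - 15)*(-1 - 7)) = 5*(31*(-8)) = 5*(-248) = -1240)
U = 2380084/2551 (U = 2 - ((1/((-556 - 1372) - 623) + 11) - 942) = 2 - ((1/(-1928 - 623) + 11) - 942) = 2 - ((1/(-2551) + 11) - 942) = 2 - ((-1/2551 + 11) - 942) = 2 - (28060/2551 - 942) = 2 - 1*(-2374982/2551) = 2 + 2374982/2551 = 2380084/2551 ≈ 933.00)
d/U = -1240/2380084/2551 = -1240*2551/2380084 = -790810/595021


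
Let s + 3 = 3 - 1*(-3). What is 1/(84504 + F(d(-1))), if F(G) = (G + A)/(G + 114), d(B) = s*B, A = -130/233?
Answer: 25863/2185526123 ≈ 1.1834e-5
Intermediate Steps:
s = 3 (s = -3 + (3 - 1*(-3)) = -3 + (3 + 3) = -3 + 6 = 3)
A = -130/233 (A = -130*1/233 = -130/233 ≈ -0.55794)
d(B) = 3*B
F(G) = (-130/233 + G)/(114 + G) (F(G) = (G - 130/233)/(G + 114) = (-130/233 + G)/(114 + G))
1/(84504 + F(d(-1))) = 1/(84504 + (-130/233 + 3*(-1))/(114 + 3*(-1))) = 1/(84504 + (-130/233 - 3)/(114 - 3)) = 1/(84504 - 829/233/111) = 1/(84504 + (1/111)*(-829/233)) = 1/(84504 - 829/25863) = 1/(2185526123/25863) = 25863/2185526123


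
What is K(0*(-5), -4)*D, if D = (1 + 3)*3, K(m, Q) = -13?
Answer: -156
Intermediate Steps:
D = 12 (D = 4*3 = 12)
K(0*(-5), -4)*D = -13*12 = -156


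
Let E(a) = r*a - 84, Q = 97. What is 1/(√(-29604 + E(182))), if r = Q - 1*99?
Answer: -I*√7513/15026 ≈ -0.0057685*I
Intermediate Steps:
r = -2 (r = 97 - 1*99 = 97 - 99 = -2)
E(a) = -84 - 2*a (E(a) = -2*a - 84 = -84 - 2*a)
1/(√(-29604 + E(182))) = 1/(√(-29604 + (-84 - 2*182))) = 1/(√(-29604 + (-84 - 364))) = 1/(√(-29604 - 448)) = 1/(√(-30052)) = 1/(2*I*√7513) = -I*√7513/15026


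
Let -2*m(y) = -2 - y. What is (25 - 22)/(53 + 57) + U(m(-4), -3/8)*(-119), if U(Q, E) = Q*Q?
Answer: -13087/110 ≈ -118.97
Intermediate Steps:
m(y) = 1 + y/2 (m(y) = -(-2 - y)/2 = 1 + y/2)
U(Q, E) = Q**2
(25 - 22)/(53 + 57) + U(m(-4), -3/8)*(-119) = (25 - 22)/(53 + 57) + (1 + (1/2)*(-4))**2*(-119) = 3/110 + (1 - 2)**2*(-119) = 3*(1/110) + (-1)**2*(-119) = 3/110 + 1*(-119) = 3/110 - 119 = -13087/110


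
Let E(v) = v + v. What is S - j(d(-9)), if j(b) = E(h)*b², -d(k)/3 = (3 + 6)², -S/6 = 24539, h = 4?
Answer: -619626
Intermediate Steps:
S = -147234 (S = -6*24539 = -147234)
d(k) = -243 (d(k) = -3*(3 + 6)² = -3*9² = -3*81 = -243)
E(v) = 2*v
j(b) = 8*b² (j(b) = (2*4)*b² = 8*b²)
S - j(d(-9)) = -147234 - 8*(-243)² = -147234 - 8*59049 = -147234 - 1*472392 = -147234 - 472392 = -619626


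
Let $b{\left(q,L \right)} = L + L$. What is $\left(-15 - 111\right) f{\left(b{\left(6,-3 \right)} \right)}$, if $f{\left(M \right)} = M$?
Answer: $756$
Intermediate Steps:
$b{\left(q,L \right)} = 2 L$
$\left(-15 - 111\right) f{\left(b{\left(6,-3 \right)} \right)} = \left(-15 - 111\right) 2 \left(-3\right) = \left(-126\right) \left(-6\right) = 756$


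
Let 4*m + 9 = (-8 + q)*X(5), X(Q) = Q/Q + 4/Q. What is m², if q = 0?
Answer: 13689/400 ≈ 34.222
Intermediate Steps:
X(Q) = 1 + 4/Q
m = -117/20 (m = -9/4 + ((-8 + 0)*((4 + 5)/5))/4 = -9/4 + (-8*9/5)/4 = -9/4 + (¼)*(-72/5) = -9/4 - 18/5 = -117/20 ≈ -5.8500)
m² = (-117/20)² = 13689/400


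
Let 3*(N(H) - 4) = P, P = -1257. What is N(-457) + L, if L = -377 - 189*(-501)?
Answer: 93897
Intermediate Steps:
N(H) = -415 (N(H) = 4 + (⅓)*(-1257) = 4 - 419 = -415)
L = 94312 (L = -377 + 94689 = 94312)
N(-457) + L = -415 + 94312 = 93897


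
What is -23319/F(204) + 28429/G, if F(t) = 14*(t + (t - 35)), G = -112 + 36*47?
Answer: 55806109/4125380 ≈ 13.528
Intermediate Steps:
G = 1580 (G = -112 + 1692 = 1580)
F(t) = -490 + 28*t (F(t) = 14*(t + (-35 + t)) = 14*(-35 + 2*t) = -490 + 28*t)
-23319/F(204) + 28429/G = -23319/(-490 + 28*204) + 28429/1580 = -23319/(-490 + 5712) + 28429*(1/1580) = -23319/5222 + 28429/1580 = 55806109/4125380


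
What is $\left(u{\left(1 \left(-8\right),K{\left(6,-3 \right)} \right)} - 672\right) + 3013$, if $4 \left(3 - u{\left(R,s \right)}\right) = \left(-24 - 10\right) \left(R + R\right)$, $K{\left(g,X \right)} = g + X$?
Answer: $2208$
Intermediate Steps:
$K{\left(g,X \right)} = X + g$
$u{\left(R,s \right)} = 3 + 17 R$ ($u{\left(R,s \right)} = 3 - \frac{\left(-24 - 10\right) \left(R + R\right)}{4} = 3 - \frac{\left(-34\right) 2 R}{4} = 3 - \frac{\left(-68\right) R}{4} = 3 + 17 R$)
$\left(u{\left(1 \left(-8\right),K{\left(6,-3 \right)} \right)} - 672\right) + 3013 = \left(\left(3 + 17 \cdot 1 \left(-8\right)\right) - 672\right) + 3013 = \left(\left(3 + 17 \left(-8\right)\right) - 672\right) + 3013 = \left(\left(3 - 136\right) - 672\right) + 3013 = \left(-133 - 672\right) + 3013 = -805 + 3013 = 2208$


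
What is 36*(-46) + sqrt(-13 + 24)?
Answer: -1656 + sqrt(11) ≈ -1652.7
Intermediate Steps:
36*(-46) + sqrt(-13 + 24) = -1656 + sqrt(11)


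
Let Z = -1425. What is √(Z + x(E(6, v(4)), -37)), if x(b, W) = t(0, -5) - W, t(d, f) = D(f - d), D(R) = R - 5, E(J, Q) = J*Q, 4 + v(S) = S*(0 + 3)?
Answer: I*√1398 ≈ 37.39*I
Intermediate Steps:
v(S) = -4 + 3*S (v(S) = -4 + S*(0 + 3) = -4 + S*3 = -4 + 3*S)
D(R) = -5 + R
t(d, f) = -5 + f - d (t(d, f) = -5 + (f - d) = -5 + f - d)
x(b, W) = -10 - W (x(b, W) = (-5 - 5 - 1*0) - W = (-5 - 5 + 0) - W = -10 - W)
√(Z + x(E(6, v(4)), -37)) = √(-1425 + (-10 - 1*(-37))) = √(-1425 + (-10 + 37)) = √(-1425 + 27) = √(-1398) = I*√1398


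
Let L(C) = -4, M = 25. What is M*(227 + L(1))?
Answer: 5575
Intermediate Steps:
M*(227 + L(1)) = 25*(227 - 4) = 25*223 = 5575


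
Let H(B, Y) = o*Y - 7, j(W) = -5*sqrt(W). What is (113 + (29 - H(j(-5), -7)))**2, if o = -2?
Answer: 18225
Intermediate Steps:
H(B, Y) = -7 - 2*Y (H(B, Y) = -2*Y - 7 = -7 - 2*Y)
(113 + (29 - H(j(-5), -7)))**2 = (113 + (29 - (-7 - 2*(-7))))**2 = (113 + (29 - (-7 + 14)))**2 = (113 + (29 - 1*7))**2 = (113 + (29 - 7))**2 = (113 + 22)**2 = 135**2 = 18225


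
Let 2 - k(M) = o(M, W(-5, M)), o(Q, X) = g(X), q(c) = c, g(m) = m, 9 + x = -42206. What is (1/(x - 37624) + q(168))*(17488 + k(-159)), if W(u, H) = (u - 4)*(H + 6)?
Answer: 72040959821/26613 ≈ 2.7070e+6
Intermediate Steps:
W(u, H) = (-4 + u)*(6 + H)
x = -42215 (x = -9 - 42206 = -42215)
o(Q, X) = X
k(M) = 56 + 9*M (k(M) = 2 - (-24 - 4*M + 6*(-5) + M*(-5)) = 2 - (-24 - 4*M - 30 - 5*M) = 2 - (-54 - 9*M) = 2 + (54 + 9*M) = 56 + 9*M)
(1/(x - 37624) + q(168))*(17488 + k(-159)) = (1/(-42215 - 37624) + 168)*(17488 + (56 + 9*(-159))) = (1/(-79839) + 168)*(17488 + (56 - 1431)) = (-1/79839 + 168)*(17488 - 1375) = (13412951/79839)*16113 = 72040959821/26613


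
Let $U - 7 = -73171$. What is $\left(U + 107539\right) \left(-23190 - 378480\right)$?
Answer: $-13807406250$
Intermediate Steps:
$U = -73164$ ($U = 7 - 73171 = -73164$)
$\left(U + 107539\right) \left(-23190 - 378480\right) = \left(-73164 + 107539\right) \left(-23190 - 378480\right) = 34375 \left(-401670\right) = -13807406250$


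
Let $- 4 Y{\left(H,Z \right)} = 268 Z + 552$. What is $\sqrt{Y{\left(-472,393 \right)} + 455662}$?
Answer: $\sqrt{429193} \approx 655.13$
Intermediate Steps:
$Y{\left(H,Z \right)} = -138 - 67 Z$ ($Y{\left(H,Z \right)} = - \frac{268 Z + 552}{4} = - \frac{552 + 268 Z}{4} = -138 - 67 Z$)
$\sqrt{Y{\left(-472,393 \right)} + 455662} = \sqrt{\left(-138 - 26331\right) + 455662} = \sqrt{-26469 + 455662} = \sqrt{429193}$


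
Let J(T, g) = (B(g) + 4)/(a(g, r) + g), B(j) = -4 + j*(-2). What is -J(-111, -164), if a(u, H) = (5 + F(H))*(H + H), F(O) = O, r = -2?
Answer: 41/22 ≈ 1.8636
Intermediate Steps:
B(j) = -4 - 2*j
a(u, H) = 2*H*(5 + H) (a(u, H) = (5 + H)*(H + H) = (5 + H)*(2*H) = 2*H*(5 + H))
J(T, g) = -2*g/(-12 + g) (J(T, g) = ((-4 - 2*g) + 4)/(2*(-2)*(5 - 2) + g) = (-2*g)/(2*(-2)*3 + g) = (-2*g)/(-12 + g) = -2*g/(-12 + g))
-J(-111, -164) = -(-2)*(-164)/(-12 - 164) = -(-2)*(-164)/(-176) = -(-2)*(-164)*(-1)/176 = -1*(-41/22) = 41/22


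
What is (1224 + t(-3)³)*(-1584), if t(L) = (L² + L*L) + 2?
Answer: -14610816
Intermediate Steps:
t(L) = 2 + 2*L² (t(L) = (L² + L²) + 2 = 2*L² + 2 = 2 + 2*L²)
(1224 + t(-3)³)*(-1584) = (1224 + (2 + 2*(-3)²)³)*(-1584) = (1224 + (2 + 2*9)³)*(-1584) = (1224 + (2 + 18)³)*(-1584) = (1224 + 20³)*(-1584) = (1224 + 8000)*(-1584) = 9224*(-1584) = -14610816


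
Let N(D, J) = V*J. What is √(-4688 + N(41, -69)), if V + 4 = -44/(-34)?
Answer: I*√1300874/17 ≈ 67.092*I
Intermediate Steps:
V = -46/17 (V = -4 - 44/(-34) = -4 - 44*(-1/34) = -4 + 22/17 = -46/17 ≈ -2.7059)
N(D, J) = -46*J/17
√(-4688 + N(41, -69)) = √(-4688 - 46/17*(-69)) = √(-4688 + 3174/17) = √(-76522/17) = I*√1300874/17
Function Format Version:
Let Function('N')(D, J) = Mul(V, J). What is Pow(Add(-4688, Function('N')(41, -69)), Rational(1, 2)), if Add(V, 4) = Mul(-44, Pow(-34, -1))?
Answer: Mul(Rational(1, 17), I, Pow(1300874, Rational(1, 2))) ≈ Mul(67.092, I)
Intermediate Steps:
V = Rational(-46, 17) (V = Add(-4, Mul(-44, Pow(-34, -1))) = Add(-4, Mul(-44, Rational(-1, 34))) = Add(-4, Rational(22, 17)) = Rational(-46, 17) ≈ -2.7059)
Function('N')(D, J) = Mul(Rational(-46, 17), J)
Pow(Add(-4688, Function('N')(41, -69)), Rational(1, 2)) = Pow(Add(-4688, Mul(Rational(-46, 17), -69)), Rational(1, 2)) = Pow(Add(-4688, Rational(3174, 17)), Rational(1, 2)) = Pow(Rational(-76522, 17), Rational(1, 2)) = Mul(Rational(1, 17), I, Pow(1300874, Rational(1, 2)))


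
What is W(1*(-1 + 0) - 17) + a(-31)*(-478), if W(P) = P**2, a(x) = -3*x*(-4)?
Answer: 178140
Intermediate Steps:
a(x) = 12*x
W(1*(-1 + 0) - 17) + a(-31)*(-478) = (1*(-1 + 0) - 17)**2 + (12*(-31))*(-478) = (1*(-1) - 17)**2 - 372*(-478) = (-1 - 17)**2 + 177816 = (-18)**2 + 177816 = 324 + 177816 = 178140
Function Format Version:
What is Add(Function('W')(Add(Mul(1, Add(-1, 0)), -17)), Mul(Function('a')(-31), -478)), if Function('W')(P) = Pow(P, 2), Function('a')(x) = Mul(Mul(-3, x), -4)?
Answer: 178140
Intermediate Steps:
Function('a')(x) = Mul(12, x)
Add(Function('W')(Add(Mul(1, Add(-1, 0)), -17)), Mul(Function('a')(-31), -478)) = Add(Pow(Add(Mul(1, Add(-1, 0)), -17), 2), Mul(Mul(12, -31), -478)) = Add(Pow(Add(Mul(1, -1), -17), 2), Mul(-372, -478)) = Add(Pow(Add(-1, -17), 2), 177816) = Add(Pow(-18, 2), 177816) = Add(324, 177816) = 178140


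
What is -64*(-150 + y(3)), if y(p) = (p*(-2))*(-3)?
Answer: 8448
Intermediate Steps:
y(p) = 6*p (y(p) = -2*p*(-3) = 6*p)
-64*(-150 + y(3)) = -64*(-150 + 6*3) = -64*(-150 + 18) = -64*(-132) = 8448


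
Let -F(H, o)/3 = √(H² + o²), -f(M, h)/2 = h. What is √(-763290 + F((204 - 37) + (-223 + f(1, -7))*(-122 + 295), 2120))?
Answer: √(-763290 - 30*√12997745) ≈ 933.51*I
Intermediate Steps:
f(M, h) = -2*h
F(H, o) = -3*√(H² + o²)
√(-763290 + F((204 - 37) + (-223 + f(1, -7))*(-122 + 295), 2120)) = √(-763290 - 3*√(((204 - 37) + (-223 - 2*(-7))*(-122 + 295))² + 2120²)) = √(-763290 - 3*√((167 + (-223 + 14)*173)² + 4494400)) = √(-763290 - 3*√((167 - 209*173)² + 4494400)) = √(-763290 - 3*√((167 - 36157)² + 4494400)) = √(-763290 - 3*√((-35990)² + 4494400)) = √(-763290 - 3*√(1295280100 + 4494400)) = √(-763290 - 30*√12997745)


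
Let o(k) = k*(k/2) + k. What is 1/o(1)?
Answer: ⅔ ≈ 0.66667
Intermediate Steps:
o(k) = k + k²/2 (o(k) = k*(k*(½)) + k = k*(k/2) + k = k²/2 + k = k + k²/2)
1/o(1) = 1/((½)*1*(2 + 1)) = 1/((½)*1*3) = 1/(3/2) = ⅔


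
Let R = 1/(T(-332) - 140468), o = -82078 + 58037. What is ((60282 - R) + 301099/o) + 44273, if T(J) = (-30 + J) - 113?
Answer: 354232839097649/3388410663 ≈ 1.0454e+5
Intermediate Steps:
T(J) = -143 + J
o = -24041
R = -1/140943 (R = 1/((-143 - 332) - 140468) = 1/(-475 - 140468) = 1/(-140943) = -1/140943 ≈ -7.0951e-6)
((60282 - R) + 301099/o) + 44273 = ((60282 - 1*(-1/140943)) + 301099/(-24041)) + 44273 = ((60282 + 1/140943) + 301099*(-1/24041)) + 44273 = (8496325927/140943 - 301099/24041) + 44273 = 204217733814650/3388410663 + 44273 = 354232839097649/3388410663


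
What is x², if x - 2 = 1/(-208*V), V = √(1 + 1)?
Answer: (832 - √2)²/173056 ≈ 3.9864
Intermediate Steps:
V = √2 ≈ 1.4142
x = 2 - √2/416 (x = 2 + 1/(-208*√2) = 2 - √2/416 ≈ 1.9966)
x² = (2 - √2/416)²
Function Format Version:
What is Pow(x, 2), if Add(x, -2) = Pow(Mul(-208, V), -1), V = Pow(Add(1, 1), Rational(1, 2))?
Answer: Mul(Rational(1, 173056), Pow(Add(832, Mul(-1, Pow(2, Rational(1, 2)))), 2)) ≈ 3.9864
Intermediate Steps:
V = Pow(2, Rational(1, 2)) ≈ 1.4142
x = Add(2, Mul(Rational(-1, 416), Pow(2, Rational(1, 2)))) (x = Add(2, Pow(Mul(-208, Pow(2, Rational(1, 2))), -1)) = Add(2, Mul(Rational(-1, 416), Pow(2, Rational(1, 2)))) ≈ 1.9966)
Pow(x, 2) = Pow(Add(2, Mul(Rational(-1, 416), Pow(2, Rational(1, 2)))), 2)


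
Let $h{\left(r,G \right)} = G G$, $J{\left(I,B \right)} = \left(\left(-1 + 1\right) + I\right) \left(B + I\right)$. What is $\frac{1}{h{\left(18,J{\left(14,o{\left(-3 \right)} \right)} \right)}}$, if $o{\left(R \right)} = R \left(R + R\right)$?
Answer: $\frac{1}{200704} \approx 4.9825 \cdot 10^{-6}$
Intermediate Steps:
$o{\left(R \right)} = 2 R^{2}$ ($o{\left(R \right)} = R 2 R = 2 R^{2}$)
$J{\left(I,B \right)} = I \left(B + I\right)$ ($J{\left(I,B \right)} = \left(0 + I\right) \left(B + I\right) = I \left(B + I\right)$)
$h{\left(r,G \right)} = G^{2}$
$\frac{1}{h{\left(18,J{\left(14,o{\left(-3 \right)} \right)} \right)}} = \frac{1}{\left(14 \left(2 \left(-3\right)^{2} + 14\right)\right)^{2}} = \frac{1}{\left(14 \left(2 \cdot 9 + 14\right)\right)^{2}} = \frac{1}{\left(14 \left(18 + 14\right)\right)^{2}} = \frac{1}{\left(14 \cdot 32\right)^{2}} = \frac{1}{448^{2}} = \frac{1}{200704}$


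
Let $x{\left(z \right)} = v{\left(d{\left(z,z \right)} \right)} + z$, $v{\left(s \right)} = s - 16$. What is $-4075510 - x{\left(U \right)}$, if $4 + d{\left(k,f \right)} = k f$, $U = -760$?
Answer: $-4652330$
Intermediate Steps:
$d{\left(k,f \right)} = -4 + f k$ ($d{\left(k,f \right)} = -4 + k f = -4 + f k$)
$v{\left(s \right)} = -16 + s$ ($v{\left(s \right)} = s - 16 = -16 + s$)
$x{\left(z \right)} = -20 + z + z^{2}$ ($x{\left(z \right)} = \left(-16 + \left(-4 + z z\right)\right) + z = \left(-16 + \left(-4 + z^{2}\right)\right) + z = \left(-20 + z^{2}\right) + z = -20 + z + z^{2}$)
$-4075510 - x{\left(U \right)} = -4075510 - \left(-20 - 760 + \left(-760\right)^{2}\right) = -4075510 - \left(-20 - 760 + 577600\right) = -4075510 - 576820 = -4652330$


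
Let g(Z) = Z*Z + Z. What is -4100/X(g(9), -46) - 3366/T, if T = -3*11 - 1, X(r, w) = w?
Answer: 4327/23 ≈ 188.13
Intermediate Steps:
g(Z) = Z + Z² (g(Z) = Z² + Z = Z + Z²)
T = -34 (T = -33 - 1 = -34)
-4100/X(g(9), -46) - 3366/T = -4100/(-46) - 3366/(-34) = -4100*(-1/46) - 3366*(-1/34) = 2050/23 + 99 = 4327/23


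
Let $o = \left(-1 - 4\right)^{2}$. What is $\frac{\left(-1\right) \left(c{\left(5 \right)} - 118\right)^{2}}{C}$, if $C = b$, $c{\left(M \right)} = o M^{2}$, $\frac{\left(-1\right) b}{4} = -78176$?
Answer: $- \frac{257049}{312704} \approx -0.82202$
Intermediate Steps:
$b = 312704$ ($b = \left(-4\right) \left(-78176\right) = 312704$)
$o = 25$ ($o = \left(-5\right)^{2} = 25$)
$c{\left(M \right)} = 25 M^{2}$
$C = 312704$
$\frac{\left(-1\right) \left(c{\left(5 \right)} - 118\right)^{2}}{C} = \frac{\left(-1\right) \left(25 \cdot 5^{2} - 118\right)^{2}}{312704} = - \left(25 \cdot 25 - 118\right)^{2} \cdot \frac{1}{312704} = - \left(625 - 118\right)^{2} \cdot \frac{1}{312704} = - 507^{2} \cdot \frac{1}{312704} = \left(-1\right) 257049 \cdot \frac{1}{312704} = \left(-257049\right) \frac{1}{312704} = - \frac{257049}{312704}$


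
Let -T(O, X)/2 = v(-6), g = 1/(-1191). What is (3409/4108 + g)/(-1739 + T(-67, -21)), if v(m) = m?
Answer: -4056011/8449568556 ≈ -0.00048003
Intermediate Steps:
g = -1/1191 ≈ -0.00083963
T(O, X) = 12 (T(O, X) = -2*(-6) = 12)
(3409/4108 + g)/(-1739 + T(-67, -21)) = (3409/4108 - 1/1191)/(-1739 + 12) = (3409*(1/4108) - 1/1191)/(-1727) = (3409/4108 - 1/1191)*(-1/1727) = (4056011/4892628)*(-1/1727) = -4056011/8449568556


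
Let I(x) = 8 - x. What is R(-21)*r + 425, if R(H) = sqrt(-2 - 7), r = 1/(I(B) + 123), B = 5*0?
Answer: 425 + 3*I/131 ≈ 425.0 + 0.022901*I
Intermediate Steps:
B = 0
r = 1/131 (r = 1/((8 - 1*0) + 123) = 1/((8 + 0) + 123) = 1/(8 + 123) = 1/131 ≈ 0.0076336)
R(H) = 3*I (R(H) = sqrt(-9) = 3*I)
R(-21)*r + 425 = (3*I)*(1/131) + 425 = 3*I/131 + 425 = 425 + 3*I/131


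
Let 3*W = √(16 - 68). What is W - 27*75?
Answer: -2025 + 2*I*√13/3 ≈ -2025.0 + 2.4037*I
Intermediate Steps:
W = 2*I*√13/3 (W = √(16 - 68)/3 = √(-52)/3 = (2*I*√13)/3 = 2*I*√13/3 ≈ 2.4037*I)
W - 27*75 = 2*I*√13/3 - 27*75 = 2*I*√13/3 - 2025 = -2025 + 2*I*√13/3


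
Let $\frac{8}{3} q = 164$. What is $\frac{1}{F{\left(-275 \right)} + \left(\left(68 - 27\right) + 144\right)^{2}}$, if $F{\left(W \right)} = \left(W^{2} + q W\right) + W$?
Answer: $\frac{2}{185325} \approx 1.0792 \cdot 10^{-5}$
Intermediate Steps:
$q = \frac{123}{2}$ ($q = \frac{3}{8} \cdot 164 = \frac{123}{2} \approx 61.5$)
$F{\left(W \right)} = W^{2} + \frac{125 W}{2}$ ($F{\left(W \right)} = \left(W^{2} + \frac{123 W}{2}\right) + W = W^{2} + \frac{125 W}{2}$)
$\frac{1}{F{\left(-275 \right)} + \left(\left(68 - 27\right) + 144\right)^{2}} = \frac{1}{\frac{1}{2} \left(-275\right) \left(125 + 2 \left(-275\right)\right) + \left(\left(68 - 27\right) + 144\right)^{2}} = \frac{1}{\frac{1}{2} \left(-275\right) \left(125 - 550\right) + \left(41 + 144\right)^{2}} = \frac{1}{\frac{1}{2} \left(-275\right) \left(-425\right) + 185^{2}} = \frac{1}{\frac{116875}{2} + 34225} = \frac{1}{\frac{185325}{2}} = \frac{2}{185325}$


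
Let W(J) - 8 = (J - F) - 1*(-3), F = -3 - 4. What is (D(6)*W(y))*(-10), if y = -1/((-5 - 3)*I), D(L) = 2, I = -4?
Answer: -2875/8 ≈ -359.38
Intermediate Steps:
F = -7
y = -1/32 (y = -1/((-5 - 3)*(-4)) = -1/((-8*(-4))) = -1/32 ≈ -0.031250)
W(J) = 18 + J (W(J) = 8 + ((J - 1*(-7)) - 1*(-3)) = 8 + ((J + 7) + 3) = 8 + ((7 + J) + 3) = 8 + (10 + J) = 18 + J)
(D(6)*W(y))*(-10) = (2*(18 - 1/32))*(-10) = (2*(575/32))*(-10) = (575/16)*(-10) = -2875/8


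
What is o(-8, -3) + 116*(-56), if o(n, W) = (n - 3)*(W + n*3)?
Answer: -6199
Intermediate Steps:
o(n, W) = (-3 + n)*(W + 3*n)
o(-8, -3) + 116*(-56) = (-9*(-8) - 3*(-3) + 3*(-8)**2 - 3*(-8)) + 116*(-56) = (72 + 9 + 3*64 + 24) - 6496 = (72 + 9 + 192 + 24) - 6496 = 297 - 6496 = -6199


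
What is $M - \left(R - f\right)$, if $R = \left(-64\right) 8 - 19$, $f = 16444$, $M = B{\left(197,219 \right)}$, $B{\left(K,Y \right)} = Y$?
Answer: $17194$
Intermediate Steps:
$M = 219$
$R = -531$ ($R = -512 - 19 = -531$)
$M - \left(R - f\right) = 219 + \left(16444 - -531\right) = 219 + \left(16444 + 531\right) = 219 + 16975 = 17194$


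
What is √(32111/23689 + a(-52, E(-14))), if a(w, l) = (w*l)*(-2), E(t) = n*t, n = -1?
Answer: √817822335255/23689 ≈ 38.175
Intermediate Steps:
E(t) = -t
a(w, l) = -2*l*w (a(w, l) = (l*w)*(-2) = -2*l*w)
√(32111/23689 + a(-52, E(-14))) = √(32111/23689 - 2*(-1*(-14))*(-52)) = √(32111*(1/23689) - 2*14*(-52)) = √(32111/23689 + 1456) = √(34523295/23689) = √817822335255/23689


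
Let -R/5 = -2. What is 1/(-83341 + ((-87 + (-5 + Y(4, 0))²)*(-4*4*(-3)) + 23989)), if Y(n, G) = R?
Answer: -1/62328 ≈ -1.6044e-5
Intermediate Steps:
R = 10 (R = -5*(-2) = 10)
Y(n, G) = 10
1/(-83341 + ((-87 + (-5 + Y(4, 0))²)*(-4*4*(-3)) + 23989)) = 1/(-83341 + ((-87 + (-5 + 10)²)*(-4*4*(-3)) + 23989)) = 1/(-83341 + ((-87 + 5²)*(-16*(-3)) + 23989)) = 1/(-83341 + ((-87 + 25)*48 + 23989)) = 1/(-83341 + (-62*48 + 23989)) = 1/(-83341 + (-2976 + 23989)) = 1/(-83341 + 21013) = 1/(-62328) = -1/62328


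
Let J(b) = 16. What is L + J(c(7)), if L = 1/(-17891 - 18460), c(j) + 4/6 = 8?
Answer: 581615/36351 ≈ 16.000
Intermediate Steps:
c(j) = 22/3 (c(j) = -2/3 + 8 = 22/3)
L = -1/36351 (L = 1/(-36351) = -1/36351 ≈ -2.7510e-5)
L + J(c(7)) = -1/36351 + 16 = 581615/36351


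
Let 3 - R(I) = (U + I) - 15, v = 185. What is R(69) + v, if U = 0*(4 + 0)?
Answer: 134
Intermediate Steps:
U = 0 (U = 0*4 = 0)
R(I) = 18 - I (R(I) = 3 - ((0 + I) - 15) = 3 - (I - 15) = 3 - (-15 + I) = 3 + (15 - I) = 18 - I)
R(69) + v = (18 - 1*69) + 185 = (18 - 69) + 185 = -51 + 185 = 134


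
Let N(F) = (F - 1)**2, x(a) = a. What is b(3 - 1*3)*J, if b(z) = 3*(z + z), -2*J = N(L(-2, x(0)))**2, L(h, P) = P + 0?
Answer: 0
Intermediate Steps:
L(h, P) = P
N(F) = (-1 + F)**2
J = -1/2 (J = -(-1 + 0)**4/2 = -((-1)**2)**2/2 = -1/2*1**2 = -1/2*1 = -1/2 ≈ -0.50000)
b(z) = 6*z (b(z) = 3*(2*z) = 6*z)
b(3 - 1*3)*J = (6*(3 - 1*3))*(-1/2) = (6*(3 - 3))*(-1/2) = (6*0)*(-1/2) = 0*(-1/2) = 0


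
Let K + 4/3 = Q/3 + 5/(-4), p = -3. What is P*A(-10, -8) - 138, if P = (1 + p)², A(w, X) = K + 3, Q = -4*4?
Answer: -473/3 ≈ -157.67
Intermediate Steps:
Q = -16
K = -95/12 (K = -4/3 + (-16/3 + 5/(-4)) = -4/3 + (-16*⅓ + 5*(-¼)) = -4/3 + (-16/3 - 5/4) = -4/3 - 79/12 = -95/12 ≈ -7.9167)
A(w, X) = -59/12 (A(w, X) = -95/12 + 3 = -59/12)
P = 4 (P = (1 - 3)² = (-2)² = 4)
P*A(-10, -8) - 138 = 4*(-59/12) - 138 = -59/3 - 138 = -473/3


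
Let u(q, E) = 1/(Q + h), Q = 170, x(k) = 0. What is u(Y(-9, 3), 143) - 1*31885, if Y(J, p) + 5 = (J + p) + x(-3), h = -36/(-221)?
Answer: -1199067089/37606 ≈ -31885.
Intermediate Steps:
h = 36/221 (h = -36*(-1/221) = 36/221 ≈ 0.16290)
Y(J, p) = -5 + J + p (Y(J, p) = -5 + ((J + p) + 0) = -5 + (J + p) = -5 + J + p)
u(q, E) = 221/37606 (u(q, E) = 1/(170 + 36/221) = 1/(37606/221) = 221/37606)
u(Y(-9, 3), 143) - 1*31885 = 221/37606 - 1*31885 = 221/37606 - 31885 = -1199067089/37606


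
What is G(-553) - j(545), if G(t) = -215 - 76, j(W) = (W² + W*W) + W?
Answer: -594886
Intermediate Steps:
j(W) = W + 2*W² (j(W) = (W² + W²) + W = 2*W² + W = W + 2*W²)
G(t) = -291
G(-553) - j(545) = -291 - 545*(1 + 2*545) = -291 - 545*(1 + 1090) = -291 - 545*1091 = -291 - 1*594595 = -291 - 594595 = -594886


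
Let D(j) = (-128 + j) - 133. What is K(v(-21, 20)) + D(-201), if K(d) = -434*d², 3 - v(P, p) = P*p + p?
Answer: -70485968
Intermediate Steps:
v(P, p) = 3 - p - P*p (v(P, p) = 3 - (P*p + p) = 3 - (p + P*p) = 3 + (-p - P*p) = 3 - p - P*p)
D(j) = -261 + j
K(v(-21, 20)) + D(-201) = -434*(3 - 1*20 - 1*(-21)*20)² + (-261 - 201) = -434*(3 - 20 + 420)² - 462 = -434*403² - 462 = -434*162409 - 462 = -70485506 - 462 = -70485968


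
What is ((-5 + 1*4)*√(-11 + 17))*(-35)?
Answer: 35*√6 ≈ 85.732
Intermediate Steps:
((-5 + 1*4)*√(-11 + 17))*(-35) = ((-5 + 4)*√6)*(-35) = -√6*(-35) = 35*√6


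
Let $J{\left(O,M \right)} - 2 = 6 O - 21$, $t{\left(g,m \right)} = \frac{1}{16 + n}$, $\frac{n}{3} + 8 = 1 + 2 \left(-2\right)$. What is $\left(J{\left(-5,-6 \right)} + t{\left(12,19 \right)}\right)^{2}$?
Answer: $\frac{695556}{289} \approx 2406.8$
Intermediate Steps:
$n = -33$ ($n = -24 + 3 \left(1 + 2 \left(-2\right)\right) = -24 + 3 \left(1 - 4\right) = -24 + 3 \left(-3\right) = -24 - 9 = -33$)
$t{\left(g,m \right)} = - \frac{1}{17}$ ($t{\left(g,m \right)} = \frac{1}{16 - 33} = \frac{1}{-17} = - \frac{1}{17}$)
$J{\left(O,M \right)} = -19 + 6 O$ ($J{\left(O,M \right)} = 2 + \left(6 O - 21\right) = 2 + \left(-21 + 6 O\right) = -19 + 6 O$)
$\left(J{\left(-5,-6 \right)} + t{\left(12,19 \right)}\right)^{2} = \left(\left(-19 + 6 \left(-5\right)\right) - \frac{1}{17}\right)^{2} = \left(\left(-19 - 30\right) - \frac{1}{17}\right)^{2} = \left(-49 - \frac{1}{17}\right)^{2} = \left(- \frac{834}{17}\right)^{2} = \frac{695556}{289}$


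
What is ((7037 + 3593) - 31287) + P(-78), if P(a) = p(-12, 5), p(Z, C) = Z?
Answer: -20669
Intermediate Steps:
P(a) = -12
((7037 + 3593) - 31287) + P(-78) = ((7037 + 3593) - 31287) - 12 = (10630 - 31287) - 12 = -20657 - 12 = -20669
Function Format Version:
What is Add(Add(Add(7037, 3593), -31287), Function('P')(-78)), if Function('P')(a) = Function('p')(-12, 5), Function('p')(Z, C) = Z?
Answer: -20669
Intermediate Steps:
Function('P')(a) = -12
Add(Add(Add(7037, 3593), -31287), Function('P')(-78)) = Add(Add(Add(7037, 3593), -31287), -12) = Add(Add(10630, -31287), -12) = Add(-20657, -12) = -20669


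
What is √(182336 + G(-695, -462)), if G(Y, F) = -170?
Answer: √182166 ≈ 426.81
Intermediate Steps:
√(182336 + G(-695, -462)) = √(182336 - 170) = √182166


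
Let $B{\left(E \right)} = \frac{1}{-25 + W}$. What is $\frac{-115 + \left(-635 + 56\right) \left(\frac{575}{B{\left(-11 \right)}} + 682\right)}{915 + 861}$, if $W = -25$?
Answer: $\frac{16251257}{1776} \approx 9150.5$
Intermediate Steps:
$B{\left(E \right)} = - \frac{1}{50}$ ($B{\left(E \right)} = \frac{1}{-25 - 25} = \frac{1}{-50} = - \frac{1}{50}$)
$\frac{-115 + \left(-635 + 56\right) \left(\frac{575}{B{\left(-11 \right)}} + 682\right)}{915 + 861} = \frac{-115 + \left(-635 + 56\right) \left(\frac{575}{- \frac{1}{50}} + 682\right)}{915 + 861} = \frac{-115 - 579 \left(575 \left(-50\right) + 682\right)}{1776} = \left(-115 - 579 \left(-28750 + 682\right)\right) \frac{1}{1776} = \left(-115 - -16251372\right) \frac{1}{1776} = \left(-115 + 16251372\right) \frac{1}{1776} = 16251257 \cdot \frac{1}{1776} = \frac{16251257}{1776}$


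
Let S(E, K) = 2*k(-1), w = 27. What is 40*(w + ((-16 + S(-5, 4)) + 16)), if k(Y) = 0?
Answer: 1080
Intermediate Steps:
S(E, K) = 0 (S(E, K) = 2*0 = 0)
40*(w + ((-16 + S(-5, 4)) + 16)) = 40*(27 + ((-16 + 0) + 16)) = 40*(27 + (-16 + 16)) = 40*(27 + 0) = 40*27 = 1080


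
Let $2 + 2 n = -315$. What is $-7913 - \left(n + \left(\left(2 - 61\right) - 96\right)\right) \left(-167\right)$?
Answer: $- \frac{120535}{2} \approx -60268.0$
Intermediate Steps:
$n = - \frac{317}{2}$ ($n = -1 + \frac{1}{2} \left(-315\right) = -1 - \frac{315}{2} = - \frac{317}{2} \approx -158.5$)
$-7913 - \left(n + \left(\left(2 - 61\right) - 96\right)\right) \left(-167\right) = -7913 - \left(- \frac{317}{2} + \left(\left(2 - 61\right) - 96\right)\right) \left(-167\right) = -7913 - \left(- \frac{317}{2} - 155\right) \left(-167\right) = -7913 - \left(- \frac{627}{2}\right) \left(-167\right) = -7913 - \frac{104709}{2} = - \frac{120535}{2}$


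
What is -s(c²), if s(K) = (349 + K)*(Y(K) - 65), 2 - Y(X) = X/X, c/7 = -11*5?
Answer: 9508736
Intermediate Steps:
c = -385 (c = 7*(-11*5) = 7*(-55) = -385)
Y(X) = 1 (Y(X) = 2 - X/X = 2 - 1*1 = 2 - 1 = 1)
s(K) = -22336 - 64*K (s(K) = (349 + K)*(1 - 65) = (349 + K)*(-64) = -22336 - 64*K)
-s(c²) = -(-22336 - 64*(-385)²) = -(-22336 - 64*148225) = -(-22336 - 9486400) = -1*(-9508736) = 9508736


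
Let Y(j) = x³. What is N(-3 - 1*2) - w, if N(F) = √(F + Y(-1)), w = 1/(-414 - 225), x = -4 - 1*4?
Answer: 1/639 + I*√517 ≈ 0.0015649 + 22.738*I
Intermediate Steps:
x = -8 (x = -4 - 4 = -8)
Y(j) = -512 (Y(j) = (-8)³ = -512)
w = -1/639 (w = 1/(-639) = -1/639 ≈ -0.0015649)
N(F) = √(-512 + F) (N(F) = √(F - 512) = √(-512 + F))
N(-3 - 1*2) - w = √(-512 + (-3 - 1*2)) - 1*(-1/639) = √(-512 + (-3 - 2)) + 1/639 = √(-512 - 5) + 1/639 = √(-517) + 1/639 = I*√517 + 1/639 = 1/639 + I*√517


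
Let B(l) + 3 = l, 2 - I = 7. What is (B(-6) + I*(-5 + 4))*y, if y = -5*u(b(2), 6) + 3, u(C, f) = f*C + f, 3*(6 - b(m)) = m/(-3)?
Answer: 2564/3 ≈ 854.67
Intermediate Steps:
b(m) = 6 + m/9 (b(m) = 6 - m/(3*(-3)) = 6 - m*(-1)/(3*3) = 6 - (-1)*m/9 = 6 + m/9)
I = -5 (I = 2 - 1*7 = 2 - 7 = -5)
u(C, f) = f + C*f (u(C, f) = C*f + f = f + C*f)
y = -641/3 (y = -30*(1 + (6 + (⅑)*2)) + 3 = -30*(1 + (6 + 2/9)) + 3 = -30*(1 + 56/9) + 3 = -30*65/9 + 3 = -5*130/3 + 3 = -650/3 + 3 = -641/3 ≈ -213.67)
B(l) = -3 + l
(B(-6) + I*(-5 + 4))*y = ((-3 - 6) - 5*(-5 + 4))*(-641/3) = (-9 - 5*(-1))*(-641/3) = (-9 + 5)*(-641/3) = -4*(-641/3) = 2564/3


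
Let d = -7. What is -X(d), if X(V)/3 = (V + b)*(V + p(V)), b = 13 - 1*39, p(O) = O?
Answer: -1386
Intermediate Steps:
b = -26 (b = 13 - 39 = -26)
X(V) = 6*V*(-26 + V) (X(V) = 3*((V - 26)*(V + V)) = 3*((-26 + V)*(2*V)) = 3*(2*V*(-26 + V)) = 6*V*(-26 + V))
-X(d) = -6*(-7)*(-26 - 7) = -6*(-7)*(-33) = -1*1386 = -1386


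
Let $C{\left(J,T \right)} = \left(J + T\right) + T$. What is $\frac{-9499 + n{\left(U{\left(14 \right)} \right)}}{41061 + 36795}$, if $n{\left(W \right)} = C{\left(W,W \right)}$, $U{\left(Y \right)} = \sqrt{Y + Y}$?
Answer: $- \frac{9499}{77856} + \frac{\sqrt{7}}{12976} \approx -0.1218$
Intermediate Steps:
$U{\left(Y \right)} = \sqrt{2} \sqrt{Y}$ ($U{\left(Y \right)} = \sqrt{2 Y} = \sqrt{2} \sqrt{Y}$)
$C{\left(J,T \right)} = J + 2 T$
$n{\left(W \right)} = 3 W$ ($n{\left(W \right)} = W + 2 W = 3 W$)
$\frac{-9499 + n{\left(U{\left(14 \right)} \right)}}{41061 + 36795} = \frac{-9499 + 3 \sqrt{2} \sqrt{14}}{41061 + 36795} = \frac{-9499 + 3 \cdot 2 \sqrt{7}}{77856} = \left(-9499 + 6 \sqrt{7}\right) \frac{1}{77856} = - \frac{9499}{77856} + \frac{\sqrt{7}}{12976}$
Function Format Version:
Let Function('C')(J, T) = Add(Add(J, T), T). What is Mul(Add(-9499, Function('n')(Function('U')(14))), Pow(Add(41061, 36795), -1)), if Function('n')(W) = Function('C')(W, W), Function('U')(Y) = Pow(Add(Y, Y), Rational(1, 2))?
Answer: Add(Rational(-9499, 77856), Mul(Rational(1, 12976), Pow(7, Rational(1, 2)))) ≈ -0.12180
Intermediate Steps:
Function('U')(Y) = Mul(Pow(2, Rational(1, 2)), Pow(Y, Rational(1, 2))) (Function('U')(Y) = Pow(Mul(2, Y), Rational(1, 2)) = Mul(Pow(2, Rational(1, 2)), Pow(Y, Rational(1, 2))))
Function('C')(J, T) = Add(J, Mul(2, T))
Function('n')(W) = Mul(3, W) (Function('n')(W) = Add(W, Mul(2, W)) = Mul(3, W))
Mul(Add(-9499, Function('n')(Function('U')(14))), Pow(Add(41061, 36795), -1)) = Mul(Add(-9499, Mul(3, Mul(Pow(2, Rational(1, 2)), Pow(14, Rational(1, 2))))), Pow(Add(41061, 36795), -1)) = Mul(Add(-9499, Mul(3, Mul(2, Pow(7, Rational(1, 2))))), Pow(77856, -1)) = Mul(Add(-9499, Mul(6, Pow(7, Rational(1, 2)))), Rational(1, 77856)) = Add(Rational(-9499, 77856), Mul(Rational(1, 12976), Pow(7, Rational(1, 2))))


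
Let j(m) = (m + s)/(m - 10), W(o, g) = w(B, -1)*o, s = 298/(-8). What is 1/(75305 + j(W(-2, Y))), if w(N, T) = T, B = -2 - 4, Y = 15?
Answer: 32/2409901 ≈ 1.3279e-5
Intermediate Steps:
B = -6
s = -149/4 (s = 298*(-⅛) = -149/4 ≈ -37.250)
W(o, g) = -o
j(m) = (-149/4 + m)/(-10 + m) (j(m) = (m - 149/4)/(m - 10) = (-149/4 + m)/(-10 + m))
1/(75305 + j(W(-2, Y))) = 1/(75305 + (-149/4 - 1*(-2))/(-10 - 1*(-2))) = 1/(75305 + (-149/4 + 2)/(-10 + 2)) = 1/(75305 - 141/4/(-8)) = 1/(75305 - ⅛*(-141/4)) = 1/(75305 + 141/32) = 1/(2409901/32) = 32/2409901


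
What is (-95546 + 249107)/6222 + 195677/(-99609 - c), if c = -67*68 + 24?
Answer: 262404253/11599394 ≈ 22.622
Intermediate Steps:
c = -4532 (c = -4556 + 24 = -4532)
(-95546 + 249107)/6222 + 195677/(-99609 - c) = (-95546 + 249107)/6222 + 195677/(-99609 - 1*(-4532)) = 153561*(1/6222) + 195677/(-99609 + 4532) = 3011/122 + 195677/(-95077) = 3011/122 + 195677*(-1/95077) = 3011/122 - 195677/95077 = 262404253/11599394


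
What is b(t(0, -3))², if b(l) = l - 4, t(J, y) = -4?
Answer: 64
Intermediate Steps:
b(l) = -4 + l
b(t(0, -3))² = (-4 - 4)² = (-8)² = 64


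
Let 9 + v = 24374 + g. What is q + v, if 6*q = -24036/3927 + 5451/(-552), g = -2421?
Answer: 1378617901/62832 ≈ 21941.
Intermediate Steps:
v = 21944 (v = -9 + (24374 - 2421) = -9 + 21953 = 21944)
q = -167507/62832 (q = (-24036/3927 + 5451/(-552))/6 = (-24036*1/3927 + 5451*(-1/552))/6 = (-8012/1309 - 79/8)/6 = (1/6)*(-167507/10472) = -167507/62832 ≈ -2.6660)
q + v = -167507/62832 + 21944 = 1378617901/62832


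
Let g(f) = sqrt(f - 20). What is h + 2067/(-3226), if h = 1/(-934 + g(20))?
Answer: -483451/753271 ≈ -0.64180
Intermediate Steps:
g(f) = sqrt(-20 + f)
h = -1/934 (h = 1/(-934 + sqrt(-20 + 20)) = 1/(-934 + sqrt(0)) = 1/(-934 + 0) = 1/(-934) = -1/934 ≈ -0.0010707)
h + 2067/(-3226) = -1/934 + 2067/(-3226) = -1/934 + 2067*(-1/3226) = -1/934 - 2067/3226 = -483451/753271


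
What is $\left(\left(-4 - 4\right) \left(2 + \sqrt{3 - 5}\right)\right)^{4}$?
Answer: $-114688 + 65536 i \sqrt{2} \approx -1.1469 \cdot 10^{5} + 92682.0 i$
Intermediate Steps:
$\left(\left(-4 - 4\right) \left(2 + \sqrt{3 - 5}\right)\right)^{4} = \left(- 8 \left(2 + \sqrt{-2}\right)\right)^{4} = \left(- 8 \left(2 + i \sqrt{2}\right)\right)^{4} = \left(-16 - 8 i \sqrt{2}\right)^{4}$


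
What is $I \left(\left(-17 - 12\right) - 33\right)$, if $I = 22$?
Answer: $-1364$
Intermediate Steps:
$I \left(\left(-17 - 12\right) - 33\right) = 22 \left(\left(-17 - 12\right) - 33\right) = 22 \left(-29 - 33\right) = 22 \left(-62\right) = -1364$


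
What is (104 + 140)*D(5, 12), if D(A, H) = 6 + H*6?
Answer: 19032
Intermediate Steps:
D(A, H) = 6 + 6*H
(104 + 140)*D(5, 12) = (104 + 140)*(6 + 6*12) = 244*(6 + 72) = 244*78 = 19032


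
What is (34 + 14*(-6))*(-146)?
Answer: 7300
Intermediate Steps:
(34 + 14*(-6))*(-146) = (34 - 84)*(-146) = -50*(-146) = 7300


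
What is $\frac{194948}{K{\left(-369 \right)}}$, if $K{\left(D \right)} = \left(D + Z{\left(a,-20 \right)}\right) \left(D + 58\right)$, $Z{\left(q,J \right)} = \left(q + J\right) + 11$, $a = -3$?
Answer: $\frac{194948}{118491} \approx 1.6453$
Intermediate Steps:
$Z{\left(q,J \right)} = 11 + J + q$ ($Z{\left(q,J \right)} = \left(J + q\right) + 11 = 11 + J + q$)
$K{\left(D \right)} = \left(-12 + D\right) \left(58 + D\right)$ ($K{\left(D \right)} = \left(D - 12\right) \left(D + 58\right) = \left(D - 12\right) \left(58 + D\right) = \left(-12 + D\right) \left(58 + D\right)$)
$\frac{194948}{K{\left(-369 \right)}} = \frac{194948}{-696 + \left(-369\right)^{2} + 46 \left(-369\right)} = \frac{194948}{-696 + 136161 - 16974} = \frac{194948}{118491}$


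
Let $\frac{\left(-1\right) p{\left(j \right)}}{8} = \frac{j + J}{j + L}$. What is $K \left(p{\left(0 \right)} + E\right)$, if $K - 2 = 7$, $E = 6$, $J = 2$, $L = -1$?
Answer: $198$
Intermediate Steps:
$p{\left(j \right)} = - \frac{8 \left(2 + j\right)}{-1 + j}$ ($p{\left(j \right)} = - 8 \frac{j + 2}{j - 1} = - 8 \frac{2 + j}{-1 + j} = - \frac{8 \left(2 + j\right)}{-1 + j}$)
$K = 9$ ($K = 2 + 7 = 9$)
$K \left(p{\left(0 \right)} + E\right) = 9 \left(\frac{8 \left(-2 - 0\right)}{-1 + 0} + 6\right) = 9 \left(\frac{8 \left(-2 + 0\right)}{-1} + 6\right) = 9 \left(8 \left(-1\right) \left(-2\right) + 6\right) = 9 \left(16 + 6\right) = 9 \cdot 22 = 198$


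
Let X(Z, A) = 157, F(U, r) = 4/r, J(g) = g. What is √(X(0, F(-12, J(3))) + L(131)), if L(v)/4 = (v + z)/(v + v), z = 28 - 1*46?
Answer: √2723883/131 ≈ 12.599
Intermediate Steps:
z = -18 (z = 28 - 46 = -18)
L(v) = 2*(-18 + v)/v (L(v) = 4*((v - 18)/(v + v)) = 4*((-18 + v)/((2*v))) = 4*((-18 + v)*(1/(2*v))) = 4*((-18 + v)/(2*v)) = 2*(-18 + v)/v)
√(X(0, F(-12, J(3))) + L(131)) = √(157 + (2 - 36/131)) = √(157 + 226/131) = √(20793/131) = √2723883/131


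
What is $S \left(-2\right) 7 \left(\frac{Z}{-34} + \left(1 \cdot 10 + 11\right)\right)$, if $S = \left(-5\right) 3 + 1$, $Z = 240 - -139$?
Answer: $\frac{32830}{17} \approx 1931.2$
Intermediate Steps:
$Z = 379$ ($Z = 240 + 139 = 379$)
$S = -14$ ($S = -15 + 1 = -14$)
$S \left(-2\right) 7 \left(\frac{Z}{-34} + \left(1 \cdot 10 + 11\right)\right) = \left(-14\right) \left(-2\right) 7 \left(\frac{379}{-34} + \left(1 \cdot 10 + 11\right)\right) = 28 \cdot 7 \left(379 \left(- \frac{1}{34}\right) + \left(10 + 11\right)\right) = 196 \left(- \frac{379}{34} + 21\right) = 196 \cdot \frac{335}{34} = \frac{32830}{17}$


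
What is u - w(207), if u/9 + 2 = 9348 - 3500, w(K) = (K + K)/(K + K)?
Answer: 52613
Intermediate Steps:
w(K) = 1 (w(K) = (2*K)/((2*K)) = (2*K)*(1/(2*K)) = 1)
u = 52614 (u = -18 + 9*(9348 - 3500) = -18 + 9*5848 = -18 + 52632 = 52614)
u - w(207) = 52614 - 1*1 = 52614 - 1 = 52613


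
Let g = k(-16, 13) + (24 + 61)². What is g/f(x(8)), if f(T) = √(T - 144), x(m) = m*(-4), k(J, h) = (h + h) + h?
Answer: -1816*I*√11/11 ≈ -547.54*I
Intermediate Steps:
k(J, h) = 3*h (k(J, h) = 2*h + h = 3*h)
x(m) = -4*m
f(T) = √(-144 + T)
g = 7264 (g = 3*13 + (24 + 61)² = 39 + 85² = 39 + 7225 = 7264)
g/f(x(8)) = 7264/(√(-144 - 4*8)) = 7264/(√(-144 - 32)) = 7264/(√(-176)) = 7264/((4*I*√11)) = 7264*(-I*√11/44) = -1816*I*√11/11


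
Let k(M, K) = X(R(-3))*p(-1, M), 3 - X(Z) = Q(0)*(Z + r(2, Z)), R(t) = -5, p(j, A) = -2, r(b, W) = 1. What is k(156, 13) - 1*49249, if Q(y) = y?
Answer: -49255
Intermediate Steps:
X(Z) = 3 (X(Z) = 3 - 0*(Z + 1) = 3 - 0*(1 + Z) = 3 - 1*0 = 3 + 0 = 3)
k(M, K) = -6 (k(M, K) = 3*(-2) = -6)
k(156, 13) - 1*49249 = -6 - 1*49249 = -6 - 49249 = -49255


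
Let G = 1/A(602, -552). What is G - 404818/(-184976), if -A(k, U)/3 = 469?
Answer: 284696975/130130616 ≈ 2.1878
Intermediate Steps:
A(k, U) = -1407 (A(k, U) = -3*469 = -1407)
G = -1/1407 (G = 1/(-1407) = -1/1407 ≈ -0.00071073)
G - 404818/(-184976) = -1/1407 - 404818/(-184976) = -1/1407 - 404818*(-1)/184976 = -1/1407 - 1*(-202409/92488) = -1/1407 + 202409/92488 = 284696975/130130616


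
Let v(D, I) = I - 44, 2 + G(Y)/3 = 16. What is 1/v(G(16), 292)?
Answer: 1/248 ≈ 0.0040323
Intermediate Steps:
G(Y) = 42 (G(Y) = -6 + 3*16 = -6 + 48 = 42)
v(D, I) = -44 + I
1/v(G(16), 292) = 1/(-44 + 292) = 1/248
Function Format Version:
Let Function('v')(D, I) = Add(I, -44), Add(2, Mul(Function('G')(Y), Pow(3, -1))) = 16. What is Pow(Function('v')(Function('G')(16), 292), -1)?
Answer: Rational(1, 248) ≈ 0.0040323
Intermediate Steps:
Function('G')(Y) = 42 (Function('G')(Y) = Add(-6, Mul(3, 16)) = Add(-6, 48) = 42)
Function('v')(D, I) = Add(-44, I)
Pow(Function('v')(Function('G')(16), 292), -1) = Pow(Add(-44, 292), -1) = Pow(248, -1) = Rational(1, 248)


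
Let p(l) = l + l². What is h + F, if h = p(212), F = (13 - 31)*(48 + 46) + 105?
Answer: 43569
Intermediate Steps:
F = -1587 (F = -18*94 + 105 = -1692 + 105 = -1587)
h = 45156 (h = 212*(1 + 212) = 212*213 = 45156)
h + F = 45156 - 1587 = 43569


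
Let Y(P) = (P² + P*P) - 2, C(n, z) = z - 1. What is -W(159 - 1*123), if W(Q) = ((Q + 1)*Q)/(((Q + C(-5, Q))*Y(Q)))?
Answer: -18/2485 ≈ -0.0072435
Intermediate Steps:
C(n, z) = -1 + z
Y(P) = -2 + 2*P² (Y(P) = (P² + P²) - 2 = 2*P² - 2 = -2 + 2*P²)
W(Q) = Q*(1 + Q)/((-1 + 2*Q)*(-2 + 2*Q²)) (W(Q) = ((Q + 1)*Q)/(((Q + (-1 + Q))*(-2 + 2*Q²))) = ((1 + Q)*Q)/(((-1 + 2*Q)*(-2 + 2*Q²))) = (Q*(1 + Q))*(1/((-1 + 2*Q)*(-2 + 2*Q²))) = Q*(1 + Q)/((-1 + 2*Q)*(-2 + 2*Q²)))
-W(159 - 1*123) = -(159 - 1*123)/(2*(1 - 3*(159 - 1*123) + 2*(159 - 1*123)²)) = -(159 - 123)/(2*(1 - 3*(159 - 123) + 2*(159 - 123)²)) = -36/(2*(1 - 3*36 + 2*36²)) = -36/(2*(1 - 108 + 2*1296)) = -36/(2*(1 - 108 + 2592)) = -36/(2*2485) = -1*18/2485 = -18/2485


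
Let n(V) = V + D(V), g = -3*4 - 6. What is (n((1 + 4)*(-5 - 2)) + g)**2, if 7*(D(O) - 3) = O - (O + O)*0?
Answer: 3025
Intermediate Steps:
D(O) = 3 + O/7 (D(O) = 3 + (O - (O + O)*0)/7 = 3 + (O - 2*O*0)/7 = 3 + (O - 1*0)/7 = 3 + (O + 0)/7 = 3 + O/7)
g = -18 (g = -12 - 6 = -18)
n(V) = 3 + 8*V/7 (n(V) = V + (3 + V/7) = 3 + 8*V/7)
(n((1 + 4)*(-5 - 2)) + g)**2 = ((3 + 8*((1 + 4)*(-5 - 2))/7) - 18)**2 = ((3 + 8*(5*(-7))/7) - 18)**2 = ((3 + (8/7)*(-35)) - 18)**2 = ((3 - 40) - 18)**2 = (-37 - 18)**2 = (-55)**2 = 3025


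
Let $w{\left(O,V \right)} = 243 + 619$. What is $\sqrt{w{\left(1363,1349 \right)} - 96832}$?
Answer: $i \sqrt{95970} \approx 309.79 i$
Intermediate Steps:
$w{\left(O,V \right)} = 862$
$\sqrt{w{\left(1363,1349 \right)} - 96832} = \sqrt{862 - 96832} = \sqrt{-95970} = i \sqrt{95970}$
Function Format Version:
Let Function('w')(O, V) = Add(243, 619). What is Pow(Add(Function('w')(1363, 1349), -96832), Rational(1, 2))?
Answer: Mul(I, Pow(95970, Rational(1, 2))) ≈ Mul(309.79, I)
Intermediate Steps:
Function('w')(O, V) = 862
Pow(Add(Function('w')(1363, 1349), -96832), Rational(1, 2)) = Pow(Add(862, -96832), Rational(1, 2)) = Pow(-95970, Rational(1, 2)) = Mul(I, Pow(95970, Rational(1, 2)))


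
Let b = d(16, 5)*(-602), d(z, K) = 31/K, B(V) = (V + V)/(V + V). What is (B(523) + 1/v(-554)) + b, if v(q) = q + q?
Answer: -20671961/5540 ≈ -3731.4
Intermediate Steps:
B(V) = 1 (B(V) = (2*V)/((2*V)) = (2*V)*(1/(2*V)) = 1)
v(q) = 2*q
b = -18662/5 (b = (31/5)*(-602) = -18662/5 ≈ -3732.4)
(B(523) + 1/v(-554)) + b = (1 + 1/(2*(-554))) - 18662/5 = (1 + 1/(-1108)) - 18662/5 = (1 - 1/1108) - 18662/5 = 1107/1108 - 18662/5 = -20671961/5540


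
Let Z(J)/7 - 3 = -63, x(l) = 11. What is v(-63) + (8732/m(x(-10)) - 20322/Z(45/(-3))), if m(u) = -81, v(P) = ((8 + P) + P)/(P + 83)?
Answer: -185173/2835 ≈ -65.317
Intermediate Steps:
Z(J) = -420 (Z(J) = 21 + 7*(-63) = 21 - 441 = -420)
v(P) = (8 + 2*P)/(83 + P)
v(-63) + (8732/m(x(-10)) - 20322/Z(45/(-3))) = 2*(4 - 63)/(83 - 63) + (8732/(-81) - 20322/(-420)) = 2*(-59)/20 + (8732*(-1/81) - 20322*(-1/420)) = 2*(1/20)*(-59) + (-8732/81 + 3387/70) = -59/10 - 336893/5670 = -185173/2835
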